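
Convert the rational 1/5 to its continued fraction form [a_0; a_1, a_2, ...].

[0; 5]

Run the Euclidean algorithm on 1 and 5; the successive quotients are the partial quotients a_0, a_1, ... (each step inverts the fractional part left over by the previous one):
  1 = 0*5 + 1, so a_0 = 0.
  5 = 5*1 + 0, so a_1 = 5.
The remainder reaches 0 after 2 divisions, so the expansion has 2 partial quotients, read off in order.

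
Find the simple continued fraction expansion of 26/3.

Run the Euclidean algorithm on 26 and 3; the successive quotients are the partial quotients a_0, a_1, ... (each step inverts the fractional part left over by the previous one):
  26 = 8*3 + 2, so a_0 = 8.
  3 = 1*2 + 1, so a_1 = 1.
  2 = 2*1 + 0, so a_2 = 2.
The remainder reaches 0 after 3 divisions, so the expansion has 3 partial quotients, read off in order.

[8; 1, 2]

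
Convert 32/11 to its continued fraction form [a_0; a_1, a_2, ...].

Run the Euclidean algorithm on 32 and 11; the successive quotients are the partial quotients a_0, a_1, ... (each step inverts the fractional part left over by the previous one):
  32 = 2*11 + 10, so a_0 = 2.
  11 = 1*10 + 1, so a_1 = 1.
  10 = 10*1 + 0, so a_2 = 10.
The remainder reaches 0 after 3 divisions, so the expansion has 3 partial quotients, read off in order.

[2; 1, 10]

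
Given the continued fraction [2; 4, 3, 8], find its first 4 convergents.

Using the convergent recurrence p_i = a_i*p_{i-1} + p_{i-2}, q_i = a_i*q_{i-1} + q_{i-2} with p_{-2}=0, p_{-1}=1, q_{-2}=1, q_{-1}=0:
  i=0: a_0=2, p_0 = 2*1 + 0 = 2, q_0 = 2*0 + 1 = 1.
  i=1: a_1=4, p_1 = 4*2 + 1 = 9, q_1 = 4*1 + 0 = 4.
  i=2: a_2=3, p_2 = 3*9 + 2 = 29, q_2 = 3*4 + 1 = 13.
  i=3: a_3=8, p_3 = 8*29 + 9 = 241, q_3 = 8*13 + 4 = 108.

2/1, 9/4, 29/13, 241/108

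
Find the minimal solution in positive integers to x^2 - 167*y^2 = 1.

(x, y) = (168, 13)

First expand sqrt(167) as a continued fraction. With x_i = (sqrt(167) + m_i)/d_i and (m_0, d_0) = (0, 1): a_0 = floor(sqrt(167)) = 12, since 12^2 = 144 <= 167 < 169 = 13^2.
Iterate m_{i+1} = d_i*a_i - m_i, d_{i+1} = (167 - m_{i+1}^2)/d_i, a_{i+1} = floor((a_0 + m_{i+1})/d_{i+1}):
  m_1 = 1*12 - 0 = 12, d_1 = (167 - 12^2)/1 = 23/1 = 23, a_1 = floor((12 + 12)/23) = 1.
  m_2 = 23*1 - 12 = 11, d_2 = (167 - 11^2)/23 = 46/23 = 2, a_2 = floor((12 + 11)/2) = 11.
  m_3 = 2*11 - 11 = 11, d_3 = (167 - 11^2)/2 = 46/2 = 23, a_3 = floor((12 + 11)/23) = 1.
  m_4 = 23*1 - 11 = 12, d_4 = (167 - 12^2)/23 = 23/23 = 1, a_4 = floor((12 + 12)/1) = 24.
  m_5 = 1*24 - 12 = 12, d_5 = (167 - 12^2)/1 = 23/1 = 23: (m_5, d_5) = (m_1, d_1) = (12, 23), so from here the quotients repeat a_1, ..., a_4; the period length is 4.
So sqrt(167) = [12; (1, 11, 1, 24)] with period length k = 4.
k is even, so the fundamental solution of x^2 - 167y^2 = 1 is (p_{k-1}, q_{k-1}) = (p_3, q_3); compute convergents through index 3.
Convergents (p_i = a_i*p_{i-1} + p_{i-2}, q_i = a_i*q_{i-1} + q_{i-2} with p_{-2}=0, p_{-1}=1, q_{-2}=1, q_{-1}=0):
  i=0: a_0=12, p_0 = 12*1 + 0 = 12, q_0 = 12*0 + 1 = 1.
  i=1: a_1=1, p_1 = 1*12 + 1 = 13, q_1 = 1*1 + 0 = 1.
  i=2: a_2=11, p_2 = 11*13 + 12 = 155, q_2 = 11*1 + 1 = 12.
  i=3: a_3=1, p_3 = 1*155 + 13 = 168, q_3 = 1*12 + 1 = 13.
Check: 168^2 - 167*13^2 = 28224 - 28223 = 1, so (x, y) = (168, 13) solves the equation, and by the theorem it is the least positive solution.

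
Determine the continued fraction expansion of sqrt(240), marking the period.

Write x_i = (sqrt(240) + m_i)/d_i with (m_0, d_0) = (0, 1). a_0 = floor(sqrt(240)) = 15, since 15^2 = 225 <= 240 < 256 = 16^2.
Iterate m_{i+1} = d_i*a_i - m_i, d_{i+1} = (240 - m_{i+1}^2)/d_i, a_{i+1} = floor((a_0 + m_{i+1})/d_{i+1}):
  m_1 = 1*15 - 0 = 15, d_1 = (240 - 15^2)/1 = 15/1 = 15, a_1 = floor((15 + 15)/15) = 2.
  m_2 = 15*2 - 15 = 15, d_2 = (240 - 15^2)/15 = 15/15 = 1, a_2 = floor((15 + 15)/1) = 30.
  m_3 = 1*30 - 15 = 15, d_3 = (240 - 15^2)/1 = 15/1 = 15: (m_3, d_3) = (m_1, d_1) = (15, 15), so from here the quotients repeat a_1, a_2; the period length is 2.
Hence the expansion of sqrt(240) is a_0 = 15 followed by the repeating block 2, 30 (period 2).

[15; (2, 30)]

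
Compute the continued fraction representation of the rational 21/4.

Run the Euclidean algorithm on 21 and 4; the successive quotients are the partial quotients a_0, a_1, ... (each step inverts the fractional part left over by the previous one):
  21 = 5*4 + 1, so a_0 = 5.
  4 = 4*1 + 0, so a_1 = 4.
The remainder reaches 0 after 2 divisions, so the expansion has 2 partial quotients, read off in order.

[5; 4]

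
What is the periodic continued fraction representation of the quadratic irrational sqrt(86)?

Write x_i = (sqrt(86) + m_i)/d_i with (m_0, d_0) = (0, 1). a_0 = floor(sqrt(86)) = 9, since 9^2 = 81 <= 86 < 100 = 10^2.
Iterate m_{i+1} = d_i*a_i - m_i, d_{i+1} = (86 - m_{i+1}^2)/d_i, a_{i+1} = floor((a_0 + m_{i+1})/d_{i+1}):
  m_1 = 1*9 - 0 = 9, d_1 = (86 - 9^2)/1 = 5/1 = 5, a_1 = floor((9 + 9)/5) = 3.
  m_2 = 5*3 - 9 = 6, d_2 = (86 - 6^2)/5 = 50/5 = 10, a_2 = floor((9 + 6)/10) = 1.
  m_3 = 10*1 - 6 = 4, d_3 = (86 - 4^2)/10 = 70/10 = 7, a_3 = floor((9 + 4)/7) = 1.
  m_4 = 7*1 - 4 = 3, d_4 = (86 - 3^2)/7 = 77/7 = 11, a_4 = floor((9 + 3)/11) = 1.
  m_5 = 11*1 - 3 = 8, d_5 = (86 - 8^2)/11 = 22/11 = 2, a_5 = floor((9 + 8)/2) = 8.
  m_6 = 2*8 - 8 = 8, d_6 = (86 - 8^2)/2 = 22/2 = 11, a_6 = floor((9 + 8)/11) = 1.
  m_7 = 11*1 - 8 = 3, d_7 = (86 - 3^2)/11 = 77/11 = 7, a_7 = floor((9 + 3)/7) = 1.
  m_8 = 7*1 - 3 = 4, d_8 = (86 - 4^2)/7 = 70/7 = 10, a_8 = floor((9 + 4)/10) = 1.
  m_9 = 10*1 - 4 = 6, d_9 = (86 - 6^2)/10 = 50/10 = 5, a_9 = floor((9 + 6)/5) = 3.
  m_10 = 5*3 - 6 = 9, d_10 = (86 - 9^2)/5 = 5/5 = 1, a_10 = floor((9 + 9)/1) = 18.
  m_11 = 1*18 - 9 = 9, d_11 = (86 - 9^2)/1 = 5/1 = 5: (m_11, d_11) = (m_1, d_1) = (9, 5), so from here the quotients repeat a_1, ..., a_10; the period length is 10.
Hence the expansion of sqrt(86) is a_0 = 9 followed by the repeating block 3, 1, 1, 1, 8, 1, 1, 1, 3, 18 (period 10).

[9; (3, 1, 1, 1, 8, 1, 1, 1, 3, 18)]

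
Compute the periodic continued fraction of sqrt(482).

[21; (1, 20, 1, 42)]

Write x_i = (sqrt(482) + m_i)/d_i with (m_0, d_0) = (0, 1). a_0 = floor(sqrt(482)) = 21, since 21^2 = 441 <= 482 < 484 = 22^2.
Iterate m_{i+1} = d_i*a_i - m_i, d_{i+1} = (482 - m_{i+1}^2)/d_i, a_{i+1} = floor((a_0 + m_{i+1})/d_{i+1}):
  m_1 = 1*21 - 0 = 21, d_1 = (482 - 21^2)/1 = 41/1 = 41, a_1 = floor((21 + 21)/41) = 1.
  m_2 = 41*1 - 21 = 20, d_2 = (482 - 20^2)/41 = 82/41 = 2, a_2 = floor((21 + 20)/2) = 20.
  m_3 = 2*20 - 20 = 20, d_3 = (482 - 20^2)/2 = 82/2 = 41, a_3 = floor((21 + 20)/41) = 1.
  m_4 = 41*1 - 20 = 21, d_4 = (482 - 21^2)/41 = 41/41 = 1, a_4 = floor((21 + 21)/1) = 42.
  m_5 = 1*42 - 21 = 21, d_5 = (482 - 21^2)/1 = 41/1 = 41: (m_5, d_5) = (m_1, d_1) = (21, 41), so from here the quotients repeat a_1, ..., a_4; the period length is 4.
Hence the expansion of sqrt(482) is a_0 = 21 followed by the repeating block 1, 20, 1, 42 (period 4).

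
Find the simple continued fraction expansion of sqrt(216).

[14; (1, 2, 3, 2, 1, 28)]

Write x_i = (sqrt(216) + m_i)/d_i with (m_0, d_0) = (0, 1). a_0 = floor(sqrt(216)) = 14, since 14^2 = 196 <= 216 < 225 = 15^2.
Iterate m_{i+1} = d_i*a_i - m_i, d_{i+1} = (216 - m_{i+1}^2)/d_i, a_{i+1} = floor((a_0 + m_{i+1})/d_{i+1}):
  m_1 = 1*14 - 0 = 14, d_1 = (216 - 14^2)/1 = 20/1 = 20, a_1 = floor((14 + 14)/20) = 1.
  m_2 = 20*1 - 14 = 6, d_2 = (216 - 6^2)/20 = 180/20 = 9, a_2 = floor((14 + 6)/9) = 2.
  m_3 = 9*2 - 6 = 12, d_3 = (216 - 12^2)/9 = 72/9 = 8, a_3 = floor((14 + 12)/8) = 3.
  m_4 = 8*3 - 12 = 12, d_4 = (216 - 12^2)/8 = 72/8 = 9, a_4 = floor((14 + 12)/9) = 2.
  m_5 = 9*2 - 12 = 6, d_5 = (216 - 6^2)/9 = 180/9 = 20, a_5 = floor((14 + 6)/20) = 1.
  m_6 = 20*1 - 6 = 14, d_6 = (216 - 14^2)/20 = 20/20 = 1, a_6 = floor((14 + 14)/1) = 28.
  m_7 = 1*28 - 14 = 14, d_7 = (216 - 14^2)/1 = 20/1 = 20: (m_7, d_7) = (m_1, d_1) = (14, 20), so from here the quotients repeat a_1, ..., a_6; the period length is 6.
Hence the expansion of sqrt(216) is a_0 = 14 followed by the repeating block 1, 2, 3, 2, 1, 28 (period 6).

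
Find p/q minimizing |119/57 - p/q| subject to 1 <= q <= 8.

Expand x = 119/57 as a continued fraction with the Euclidean algorithm:
  119 = 2*57 + 5, so a_0 = 2.
  57 = 11*5 + 2, so a_1 = 11.
  5 = 2*2 + 1, so a_2 = 2.
  2 = 2*1 + 0, so a_3 = 2.
so x = [2; 11, 2, 2].
Convergents (p_i = a_i*p_{i-1} + p_{i-2}, q_i = a_i*q_{i-1} + q_{i-2} with p_{-2}=0, p_{-1}=1, q_{-2}=1, q_{-1}=0), until the denominator exceeds 8:
  i=0: a_0=2, p_0 = 2*1 + 0 = 2, q_0 = 2*0 + 1 = 1.
  i=1: a_1=11, p_1 = 11*2 + 1 = 23, q_1 = 11*1 + 0 = 11.
q_1 = 11 > 8, so the last convergent with denominator <= 8 is p_0/q_0 = 2/1.
The closest fraction with denominator <= 8 is either p_0/q_0 or the intermediate fraction (k*p_0 + p_{-1})/(k*q_0 + q_{-1}) with the largest k >= 1 whose denominator stays <= 8; these approach x as k grows, and every other convergent or intermediate fraction in range is farther away.
Largest k: floor((8 - q_{-1})/q_0) = floor((8 - 0)/1) = 8 (using the seeds p_{-1} = 1, q_{-1} = 0).
That gives (8*2 + 1)/(8*1 + 0) = 17/8.
Compare the errors: |x - 2/1| = |119*1 - 2*57|/(57*1) = 5/57, and |x - 17/8| = |119*8 - 17*57|/(57*8) = 17/456.
Cross-multiplying, 17*57 = 969 < 2280 = 5*456, so 17/456 is smaller: the intermediate fraction 17/8 is closer to x than 2/1.

17/8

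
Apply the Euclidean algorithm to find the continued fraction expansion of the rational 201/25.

[8; 25]

Run the Euclidean algorithm on 201 and 25; the successive quotients are the partial quotients a_0, a_1, ... (each step inverts the fractional part left over by the previous one):
  201 = 8*25 + 1, so a_0 = 8.
  25 = 25*1 + 0, so a_1 = 25.
The remainder reaches 0 after 2 divisions, so the expansion has 2 partial quotients, read off in order.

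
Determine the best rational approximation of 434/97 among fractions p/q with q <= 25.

85/19

Expand x = 434/97 as a continued fraction with the Euclidean algorithm:
  434 = 4*97 + 46, so a_0 = 4.
  97 = 2*46 + 5, so a_1 = 2.
  46 = 9*5 + 1, so a_2 = 9.
  5 = 5*1 + 0, so a_3 = 5.
so x = [4; 2, 9, 5].
Convergents (p_i = a_i*p_{i-1} + p_{i-2}, q_i = a_i*q_{i-1} + q_{i-2} with p_{-2}=0, p_{-1}=1, q_{-2}=1, q_{-1}=0), until the denominator exceeds 25:
  i=0: a_0=4, p_0 = 4*1 + 0 = 4, q_0 = 4*0 + 1 = 1.
  i=1: a_1=2, p_1 = 2*4 + 1 = 9, q_1 = 2*1 + 0 = 2.
  i=2: a_2=9, p_2 = 9*9 + 4 = 85, q_2 = 9*2 + 1 = 19.
  i=3: a_3=5, p_3 = 5*85 + 9 = 434, q_3 = 5*19 + 2 = 97.
q_3 = 97 > 25, so the last convergent with denominator <= 25 is p_2/q_2 = 85/19.
The closest fraction with denominator <= 25 is either p_2/q_2 or the intermediate fraction (k*p_2 + p_1)/(k*q_2 + q_1) with the largest k >= 1 whose denominator stays <= 25; these approach x as k grows, and every other convergent or intermediate fraction in range is farther away.
Largest k: floor((25 - q_1)/q_2) = floor((25 - 2)/19) = 1.
That gives (1*85 + 9)/(1*19 + 2) = 94/21.
Compare the errors: |x - 85/19| = |434*19 - 85*97|/(97*19) = 1/1843, and |x - 94/21| = |434*21 - 94*97|/(97*21) = 4/2037.
Cross-multiplying, 1*2037 = 2037 < 7372 = 4*1843, so 1/1843 is smaller: the convergent 85/19 is closer to x than 94/21.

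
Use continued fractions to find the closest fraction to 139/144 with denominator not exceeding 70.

Expand x = 139/144 as a continued fraction with the Euclidean algorithm:
  139 = 0*144 + 139, so a_0 = 0.
  144 = 1*139 + 5, so a_1 = 1.
  139 = 27*5 + 4, so a_2 = 27.
  5 = 1*4 + 1, so a_3 = 1.
  4 = 4*1 + 0, so a_4 = 4.
so x = [0; 1, 27, 1, 4].
Convergents (p_i = a_i*p_{i-1} + p_{i-2}, q_i = a_i*q_{i-1} + q_{i-2} with p_{-2}=0, p_{-1}=1, q_{-2}=1, q_{-1}=0), until the denominator exceeds 70:
  i=0: a_0=0, p_0 = 0*1 + 0 = 0, q_0 = 0*0 + 1 = 1.
  i=1: a_1=1, p_1 = 1*0 + 1 = 1, q_1 = 1*1 + 0 = 1.
  i=2: a_2=27, p_2 = 27*1 + 0 = 27, q_2 = 27*1 + 1 = 28.
  i=3: a_3=1, p_3 = 1*27 + 1 = 28, q_3 = 1*28 + 1 = 29.
  i=4: a_4=4, p_4 = 4*28 + 27 = 139, q_4 = 4*29 + 28 = 144.
q_4 = 144 > 70, so the last convergent with denominator <= 70 is p_3/q_3 = 28/29.
The closest fraction with denominator <= 70 is either p_3/q_3 or the intermediate fraction (k*p_3 + p_2)/(k*q_3 + q_2) with the largest k >= 1 whose denominator stays <= 70; these approach x as k grows, and every other convergent or intermediate fraction in range is farther away.
Largest k: floor((70 - q_2)/q_3) = floor((70 - 28)/29) = 1.
That gives (1*28 + 27)/(1*29 + 28) = 55/57.
Compare the errors: |x - 28/29| = |139*29 - 28*144|/(144*29) = 1/4176, and |x - 55/57| = |139*57 - 55*144|/(144*57) = 3/8208.
Cross-multiplying, 1*8208 = 8208 < 12528 = 3*4176, so 1/4176 is smaller: the convergent 28/29 is closer to x than 55/57.

28/29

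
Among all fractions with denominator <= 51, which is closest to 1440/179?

Expand x = 1440/179 as a continued fraction with the Euclidean algorithm:
  1440 = 8*179 + 8, so a_0 = 8.
  179 = 22*8 + 3, so a_1 = 22.
  8 = 2*3 + 2, so a_2 = 2.
  3 = 1*2 + 1, so a_3 = 1.
  2 = 2*1 + 0, so a_4 = 2.
so x = [8; 22, 2, 1, 2].
Convergents (p_i = a_i*p_{i-1} + p_{i-2}, q_i = a_i*q_{i-1} + q_{i-2} with p_{-2}=0, p_{-1}=1, q_{-2}=1, q_{-1}=0), until the denominator exceeds 51:
  i=0: a_0=8, p_0 = 8*1 + 0 = 8, q_0 = 8*0 + 1 = 1.
  i=1: a_1=22, p_1 = 22*8 + 1 = 177, q_1 = 22*1 + 0 = 22.
  i=2: a_2=2, p_2 = 2*177 + 8 = 362, q_2 = 2*22 + 1 = 45.
  i=3: a_3=1, p_3 = 1*362 + 177 = 539, q_3 = 1*45 + 22 = 67.
q_3 = 67 > 51, so the last convergent with denominator <= 51 is p_2/q_2 = 362/45.
The closest fraction with denominator <= 51 is either p_2/q_2 or the intermediate fraction (k*p_2 + p_1)/(k*q_2 + q_1) with the largest k >= 1 whose denominator stays <= 51; these approach x as k grows, and every other convergent or intermediate fraction in range is farther away.
Largest k: floor((51 - q_1)/q_2) = floor((51 - 22)/45) = 0.
Since k = 0, no intermediate fraction beyond p_2/q_2 has denominator <= 51, so the convergent 362/45 is the closest (its error is |1440*45 - 362*179|/(179*45) = 2/8055).

362/45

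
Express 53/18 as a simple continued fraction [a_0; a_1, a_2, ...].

[2; 1, 17]

Run the Euclidean algorithm on 53 and 18; the successive quotients are the partial quotients a_0, a_1, ... (each step inverts the fractional part left over by the previous one):
  53 = 2*18 + 17, so a_0 = 2.
  18 = 1*17 + 1, so a_1 = 1.
  17 = 17*1 + 0, so a_2 = 17.
The remainder reaches 0 after 3 divisions, so the expansion has 3 partial quotients, read off in order.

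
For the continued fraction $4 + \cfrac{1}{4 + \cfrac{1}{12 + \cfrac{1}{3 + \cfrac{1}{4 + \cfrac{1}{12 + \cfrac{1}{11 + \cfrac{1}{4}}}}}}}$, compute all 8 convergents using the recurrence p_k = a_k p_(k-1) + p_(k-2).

4/1, 17/4, 208/49, 641/151, 2772/653, 33905/7987, 375727/88510, 1536813/362027

Using the convergent recurrence p_i = a_i*p_{i-1} + p_{i-2}, q_i = a_i*q_{i-1} + q_{i-2} with p_{-2}=0, p_{-1}=1, q_{-2}=1, q_{-1}=0:
  i=0: a_0=4, p_0 = 4*1 + 0 = 4, q_0 = 4*0 + 1 = 1.
  i=1: a_1=4, p_1 = 4*4 + 1 = 17, q_1 = 4*1 + 0 = 4.
  i=2: a_2=12, p_2 = 12*17 + 4 = 208, q_2 = 12*4 + 1 = 49.
  i=3: a_3=3, p_3 = 3*208 + 17 = 641, q_3 = 3*49 + 4 = 151.
  i=4: a_4=4, p_4 = 4*641 + 208 = 2772, q_4 = 4*151 + 49 = 653.
  i=5: a_5=12, p_5 = 12*2772 + 641 = 33905, q_5 = 12*653 + 151 = 7987.
  i=6: a_6=11, p_6 = 11*33905 + 2772 = 375727, q_6 = 11*7987 + 653 = 88510.
  i=7: a_7=4, p_7 = 4*375727 + 33905 = 1536813, q_7 = 4*88510 + 7987 = 362027.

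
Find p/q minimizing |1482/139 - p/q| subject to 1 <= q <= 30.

32/3

Expand x = 1482/139 as a continued fraction with the Euclidean algorithm:
  1482 = 10*139 + 92, so a_0 = 10.
  139 = 1*92 + 47, so a_1 = 1.
  92 = 1*47 + 45, so a_2 = 1.
  47 = 1*45 + 2, so a_3 = 1.
  45 = 22*2 + 1, so a_4 = 22.
  2 = 2*1 + 0, so a_5 = 2.
so x = [10; 1, 1, 1, 22, 2].
Convergents (p_i = a_i*p_{i-1} + p_{i-2}, q_i = a_i*q_{i-1} + q_{i-2} with p_{-2}=0, p_{-1}=1, q_{-2}=1, q_{-1}=0), until the denominator exceeds 30:
  i=0: a_0=10, p_0 = 10*1 + 0 = 10, q_0 = 10*0 + 1 = 1.
  i=1: a_1=1, p_1 = 1*10 + 1 = 11, q_1 = 1*1 + 0 = 1.
  i=2: a_2=1, p_2 = 1*11 + 10 = 21, q_2 = 1*1 + 1 = 2.
  i=3: a_3=1, p_3 = 1*21 + 11 = 32, q_3 = 1*2 + 1 = 3.
  i=4: a_4=22, p_4 = 22*32 + 21 = 725, q_4 = 22*3 + 2 = 68.
q_4 = 68 > 30, so the last convergent with denominator <= 30 is p_3/q_3 = 32/3.
The closest fraction with denominator <= 30 is either p_3/q_3 or the intermediate fraction (k*p_3 + p_2)/(k*q_3 + q_2) with the largest k >= 1 whose denominator stays <= 30; these approach x as k grows, and every other convergent or intermediate fraction in range is farther away.
Largest k: floor((30 - q_2)/q_3) = floor((30 - 2)/3) = 9.
That gives (9*32 + 21)/(9*3 + 2) = 309/29.
Compare the errors: |x - 32/3| = |1482*3 - 32*139|/(139*3) = 2/417, and |x - 309/29| = |1482*29 - 309*139|/(139*29) = 27/4031.
Cross-multiplying, 2*4031 = 8062 < 11259 = 27*417, so 2/417 is smaller: the convergent 32/3 is closer to x than 309/29.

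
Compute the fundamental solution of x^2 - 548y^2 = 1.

(x, y) = (6083073, 259856)

First expand sqrt(548) as a continued fraction. With x_i = (sqrt(548) + m_i)/d_i and (m_0, d_0) = (0, 1): a_0 = floor(sqrt(548)) = 23, since 23^2 = 529 <= 548 < 576 = 24^2.
Iterate m_{i+1} = d_i*a_i - m_i, d_{i+1} = (548 - m_{i+1}^2)/d_i, a_{i+1} = floor((a_0 + m_{i+1})/d_{i+1}):
  m_1 = 1*23 - 0 = 23, d_1 = (548 - 23^2)/1 = 19/1 = 19, a_1 = floor((23 + 23)/19) = 2.
  m_2 = 19*2 - 23 = 15, d_2 = (548 - 15^2)/19 = 323/19 = 17, a_2 = floor((23 + 15)/17) = 2.
  m_3 = 17*2 - 15 = 19, d_3 = (548 - 19^2)/17 = 187/17 = 11, a_3 = floor((23 + 19)/11) = 3.
  m_4 = 11*3 - 19 = 14, d_4 = (548 - 14^2)/11 = 352/11 = 32, a_4 = floor((23 + 14)/32) = 1.
  m_5 = 32*1 - 14 = 18, d_5 = (548 - 18^2)/32 = 224/32 = 7, a_5 = floor((23 + 18)/7) = 5.
  m_6 = 7*5 - 18 = 17, d_6 = (548 - 17^2)/7 = 259/7 = 37, a_6 = floor((23 + 17)/37) = 1.
  m_7 = 37*1 - 17 = 20, d_7 = (548 - 20^2)/37 = 148/37 = 4, a_7 = floor((23 + 20)/4) = 10.
  m_8 = 4*10 - 20 = 20, d_8 = (548 - 20^2)/4 = 148/4 = 37, a_8 = floor((23 + 20)/37) = 1.
  m_9 = 37*1 - 20 = 17, d_9 = (548 - 17^2)/37 = 259/37 = 7, a_9 = floor((23 + 17)/7) = 5.
  m_10 = 7*5 - 17 = 18, d_10 = (548 - 18^2)/7 = 224/7 = 32, a_10 = floor((23 + 18)/32) = 1.
  m_11 = 32*1 - 18 = 14, d_11 = (548 - 14^2)/32 = 352/32 = 11, a_11 = floor((23 + 14)/11) = 3.
  m_12 = 11*3 - 14 = 19, d_12 = (548 - 19^2)/11 = 187/11 = 17, a_12 = floor((23 + 19)/17) = 2.
  m_13 = 17*2 - 19 = 15, d_13 = (548 - 15^2)/17 = 323/17 = 19, a_13 = floor((23 + 15)/19) = 2.
  m_14 = 19*2 - 15 = 23, d_14 = (548 - 23^2)/19 = 19/19 = 1, a_14 = floor((23 + 23)/1) = 46.
  m_15 = 1*46 - 23 = 23, d_15 = (548 - 23^2)/1 = 19/1 = 19: (m_15, d_15) = (m_1, d_1) = (23, 19), so from here the quotients repeat a_1, ..., a_14; the period length is 14.
So sqrt(548) = [23; (2, 2, 3, 1, 5, 1, 10, 1, 5, 1, 3, 2, 2, 46)] with period length k = 14.
k is even, so the fundamental solution of x^2 - 548y^2 = 1 is (p_{k-1}, q_{k-1}) = (p_13, q_13); compute convergents through index 13.
Convergents (p_i = a_i*p_{i-1} + p_{i-2}, q_i = a_i*q_{i-1} + q_{i-2} with p_{-2}=0, p_{-1}=1, q_{-2}=1, q_{-1}=0):
  i=0: a_0=23, p_0 = 23*1 + 0 = 23, q_0 = 23*0 + 1 = 1.
  i=1: a_1=2, p_1 = 2*23 + 1 = 47, q_1 = 2*1 + 0 = 2.
  i=2: a_2=2, p_2 = 2*47 + 23 = 117, q_2 = 2*2 + 1 = 5.
  i=3: a_3=3, p_3 = 3*117 + 47 = 398, q_3 = 3*5 + 2 = 17.
  i=4: a_4=1, p_4 = 1*398 + 117 = 515, q_4 = 1*17 + 5 = 22.
  i=5: a_5=5, p_5 = 5*515 + 398 = 2973, q_5 = 5*22 + 17 = 127.
  i=6: a_6=1, p_6 = 1*2973 + 515 = 3488, q_6 = 1*127 + 22 = 149.
  i=7: a_7=10, p_7 = 10*3488 + 2973 = 37853, q_7 = 10*149 + 127 = 1617.
  i=8: a_8=1, p_8 = 1*37853 + 3488 = 41341, q_8 = 1*1617 + 149 = 1766.
  i=9: a_9=5, p_9 = 5*41341 + 37853 = 244558, q_9 = 5*1766 + 1617 = 10447.
  i=10: a_10=1, p_10 = 1*244558 + 41341 = 285899, q_10 = 1*10447 + 1766 = 12213.
  i=11: a_11=3, p_11 = 3*285899 + 244558 = 1102255, q_11 = 3*12213 + 10447 = 47086.
  i=12: a_12=2, p_12 = 2*1102255 + 285899 = 2490409, q_12 = 2*47086 + 12213 = 106385.
  i=13: a_13=2, p_13 = 2*2490409 + 1102255 = 6083073, q_13 = 2*106385 + 47086 = 259856.
Check: 6083073^2 - 548*259856^2 = 37003777123329 - 37003777123328 = 1, so (x, y) = (6083073, 259856) solves the equation, and by the theorem it is the least positive solution.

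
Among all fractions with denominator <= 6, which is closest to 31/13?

Expand x = 31/13 as a continued fraction with the Euclidean algorithm:
  31 = 2*13 + 5, so a_0 = 2.
  13 = 2*5 + 3, so a_1 = 2.
  5 = 1*3 + 2, so a_2 = 1.
  3 = 1*2 + 1, so a_3 = 1.
  2 = 2*1 + 0, so a_4 = 2.
so x = [2; 2, 1, 1, 2].
Convergents (p_i = a_i*p_{i-1} + p_{i-2}, q_i = a_i*q_{i-1} + q_{i-2} with p_{-2}=0, p_{-1}=1, q_{-2}=1, q_{-1}=0), until the denominator exceeds 6:
  i=0: a_0=2, p_0 = 2*1 + 0 = 2, q_0 = 2*0 + 1 = 1.
  i=1: a_1=2, p_1 = 2*2 + 1 = 5, q_1 = 2*1 + 0 = 2.
  i=2: a_2=1, p_2 = 1*5 + 2 = 7, q_2 = 1*2 + 1 = 3.
  i=3: a_3=1, p_3 = 1*7 + 5 = 12, q_3 = 1*3 + 2 = 5.
  i=4: a_4=2, p_4 = 2*12 + 7 = 31, q_4 = 2*5 + 3 = 13.
q_4 = 13 > 6, so the last convergent with denominator <= 6 is p_3/q_3 = 12/5.
The closest fraction with denominator <= 6 is either p_3/q_3 or the intermediate fraction (k*p_3 + p_2)/(k*q_3 + q_2) with the largest k >= 1 whose denominator stays <= 6; these approach x as k grows, and every other convergent or intermediate fraction in range is farther away.
Largest k: floor((6 - q_2)/q_3) = floor((6 - 3)/5) = 0.
Since k = 0, no intermediate fraction beyond p_3/q_3 has denominator <= 6, so the convergent 12/5 is the closest (its error is |31*5 - 12*13|/(13*5) = 1/65).

12/5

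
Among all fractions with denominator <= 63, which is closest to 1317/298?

Expand x = 1317/298 as a continued fraction with the Euclidean algorithm:
  1317 = 4*298 + 125, so a_0 = 4.
  298 = 2*125 + 48, so a_1 = 2.
  125 = 2*48 + 29, so a_2 = 2.
  48 = 1*29 + 19, so a_3 = 1.
  29 = 1*19 + 10, so a_4 = 1.
  19 = 1*10 + 9, so a_5 = 1.
  10 = 1*9 + 1, so a_6 = 1.
  9 = 9*1 + 0, so a_7 = 9.
so x = [4; 2, 2, 1, 1, 1, 1, 9].
Convergents (p_i = a_i*p_{i-1} + p_{i-2}, q_i = a_i*q_{i-1} + q_{i-2} with p_{-2}=0, p_{-1}=1, q_{-2}=1, q_{-1}=0), until the denominator exceeds 63:
  i=0: a_0=4, p_0 = 4*1 + 0 = 4, q_0 = 4*0 + 1 = 1.
  i=1: a_1=2, p_1 = 2*4 + 1 = 9, q_1 = 2*1 + 0 = 2.
  i=2: a_2=2, p_2 = 2*9 + 4 = 22, q_2 = 2*2 + 1 = 5.
  i=3: a_3=1, p_3 = 1*22 + 9 = 31, q_3 = 1*5 + 2 = 7.
  i=4: a_4=1, p_4 = 1*31 + 22 = 53, q_4 = 1*7 + 5 = 12.
  i=5: a_5=1, p_5 = 1*53 + 31 = 84, q_5 = 1*12 + 7 = 19.
  i=6: a_6=1, p_6 = 1*84 + 53 = 137, q_6 = 1*19 + 12 = 31.
  i=7: a_7=9, p_7 = 9*137 + 84 = 1317, q_7 = 9*31 + 19 = 298.
q_7 = 298 > 63, so the last convergent with denominator <= 63 is p_6/q_6 = 137/31.
The closest fraction with denominator <= 63 is either p_6/q_6 or the intermediate fraction (k*p_6 + p_5)/(k*q_6 + q_5) with the largest k >= 1 whose denominator stays <= 63; these approach x as k grows, and every other convergent or intermediate fraction in range is farther away.
Largest k: floor((63 - q_5)/q_6) = floor((63 - 19)/31) = 1.
That gives (1*137 + 84)/(1*31 + 19) = 221/50.
Compare the errors: |x - 137/31| = |1317*31 - 137*298|/(298*31) = 1/9238, and |x - 221/50| = |1317*50 - 221*298|/(298*50) = 8/14900.
Cross-multiplying, 1*14900 = 14900 < 73904 = 8*9238, so 1/9238 is smaller: the convergent 137/31 is closer to x than 221/50.

137/31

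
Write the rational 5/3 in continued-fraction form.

Run the Euclidean algorithm on 5 and 3; the successive quotients are the partial quotients a_0, a_1, ... (each step inverts the fractional part left over by the previous one):
  5 = 1*3 + 2, so a_0 = 1.
  3 = 1*2 + 1, so a_1 = 1.
  2 = 2*1 + 0, so a_2 = 2.
The remainder reaches 0 after 3 divisions, so the expansion has 3 partial quotients, read off in order.

[1; 1, 2]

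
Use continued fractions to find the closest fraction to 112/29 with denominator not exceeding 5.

19/5

Expand x = 112/29 as a continued fraction with the Euclidean algorithm:
  112 = 3*29 + 25, so a_0 = 3.
  29 = 1*25 + 4, so a_1 = 1.
  25 = 6*4 + 1, so a_2 = 6.
  4 = 4*1 + 0, so a_3 = 4.
so x = [3; 1, 6, 4].
Convergents (p_i = a_i*p_{i-1} + p_{i-2}, q_i = a_i*q_{i-1} + q_{i-2} with p_{-2}=0, p_{-1}=1, q_{-2}=1, q_{-1}=0), until the denominator exceeds 5:
  i=0: a_0=3, p_0 = 3*1 + 0 = 3, q_0 = 3*0 + 1 = 1.
  i=1: a_1=1, p_1 = 1*3 + 1 = 4, q_1 = 1*1 + 0 = 1.
  i=2: a_2=6, p_2 = 6*4 + 3 = 27, q_2 = 6*1 + 1 = 7.
q_2 = 7 > 5, so the last convergent with denominator <= 5 is p_1/q_1 = 4/1.
The closest fraction with denominator <= 5 is either p_1/q_1 or the intermediate fraction (k*p_1 + p_0)/(k*q_1 + q_0) with the largest k >= 1 whose denominator stays <= 5; these approach x as k grows, and every other convergent or intermediate fraction in range is farther away.
Largest k: floor((5 - q_0)/q_1) = floor((5 - 1)/1) = 4.
That gives (4*4 + 3)/(4*1 + 1) = 19/5.
Compare the errors: |x - 4/1| = |112*1 - 4*29|/(29*1) = 4/29, and |x - 19/5| = |112*5 - 19*29|/(29*5) = 9/145.
Cross-multiplying, 9*29 = 261 < 580 = 4*145, so 9/145 is smaller: the intermediate fraction 19/5 is closer to x than 4/1.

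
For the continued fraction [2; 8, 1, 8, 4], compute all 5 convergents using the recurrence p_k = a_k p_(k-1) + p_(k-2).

Using the convergent recurrence p_i = a_i*p_{i-1} + p_{i-2}, q_i = a_i*q_{i-1} + q_{i-2} with p_{-2}=0, p_{-1}=1, q_{-2}=1, q_{-1}=0:
  i=0: a_0=2, p_0 = 2*1 + 0 = 2, q_0 = 2*0 + 1 = 1.
  i=1: a_1=8, p_1 = 8*2 + 1 = 17, q_1 = 8*1 + 0 = 8.
  i=2: a_2=1, p_2 = 1*17 + 2 = 19, q_2 = 1*8 + 1 = 9.
  i=3: a_3=8, p_3 = 8*19 + 17 = 169, q_3 = 8*9 + 8 = 80.
  i=4: a_4=4, p_4 = 4*169 + 19 = 695, q_4 = 4*80 + 9 = 329.

2/1, 17/8, 19/9, 169/80, 695/329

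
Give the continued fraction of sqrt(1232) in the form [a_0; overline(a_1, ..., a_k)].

Write x_i = (sqrt(1232) + m_i)/d_i with (m_0, d_0) = (0, 1). a_0 = floor(sqrt(1232)) = 35, since 35^2 = 1225 <= 1232 < 1296 = 36^2.
Iterate m_{i+1} = d_i*a_i - m_i, d_{i+1} = (1232 - m_{i+1}^2)/d_i, a_{i+1} = floor((a_0 + m_{i+1})/d_{i+1}):
  m_1 = 1*35 - 0 = 35, d_1 = (1232 - 35^2)/1 = 7/1 = 7, a_1 = floor((35 + 35)/7) = 10.
  m_2 = 7*10 - 35 = 35, d_2 = (1232 - 35^2)/7 = 7/7 = 1, a_2 = floor((35 + 35)/1) = 70.
  m_3 = 1*70 - 35 = 35, d_3 = (1232 - 35^2)/1 = 7/1 = 7: (m_3, d_3) = (m_1, d_1) = (35, 7), so from here the quotients repeat a_1, a_2; the period length is 2.
Hence the expansion of sqrt(1232) is a_0 = 35 followed by the repeating block 10, 70 (period 2).

[35; overline(10, 70)]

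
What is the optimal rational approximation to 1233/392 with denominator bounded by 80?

173/55

Expand x = 1233/392 as a continued fraction with the Euclidean algorithm:
  1233 = 3*392 + 57, so a_0 = 3.
  392 = 6*57 + 50, so a_1 = 6.
  57 = 1*50 + 7, so a_2 = 1.
  50 = 7*7 + 1, so a_3 = 7.
  7 = 7*1 + 0, so a_4 = 7.
so x = [3; 6, 1, 7, 7].
Convergents (p_i = a_i*p_{i-1} + p_{i-2}, q_i = a_i*q_{i-1} + q_{i-2} with p_{-2}=0, p_{-1}=1, q_{-2}=1, q_{-1}=0), until the denominator exceeds 80:
  i=0: a_0=3, p_0 = 3*1 + 0 = 3, q_0 = 3*0 + 1 = 1.
  i=1: a_1=6, p_1 = 6*3 + 1 = 19, q_1 = 6*1 + 0 = 6.
  i=2: a_2=1, p_2 = 1*19 + 3 = 22, q_2 = 1*6 + 1 = 7.
  i=3: a_3=7, p_3 = 7*22 + 19 = 173, q_3 = 7*7 + 6 = 55.
  i=4: a_4=7, p_4 = 7*173 + 22 = 1233, q_4 = 7*55 + 7 = 392.
q_4 = 392 > 80, so the last convergent with denominator <= 80 is p_3/q_3 = 173/55.
The closest fraction with denominator <= 80 is either p_3/q_3 or the intermediate fraction (k*p_3 + p_2)/(k*q_3 + q_2) with the largest k >= 1 whose denominator stays <= 80; these approach x as k grows, and every other convergent or intermediate fraction in range is farther away.
Largest k: floor((80 - q_2)/q_3) = floor((80 - 7)/55) = 1.
That gives (1*173 + 22)/(1*55 + 7) = 195/62.
Compare the errors: |x - 173/55| = |1233*55 - 173*392|/(392*55) = 1/21560, and |x - 195/62| = |1233*62 - 195*392|/(392*62) = 6/24304.
Cross-multiplying, 1*24304 = 24304 < 129360 = 6*21560, so 1/21560 is smaller: the convergent 173/55 is closer to x than 195/62.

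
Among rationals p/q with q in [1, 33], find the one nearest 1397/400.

Expand x = 1397/400 as a continued fraction with the Euclidean algorithm:
  1397 = 3*400 + 197, so a_0 = 3.
  400 = 2*197 + 6, so a_1 = 2.
  197 = 32*6 + 5, so a_2 = 32.
  6 = 1*5 + 1, so a_3 = 1.
  5 = 5*1 + 0, so a_4 = 5.
so x = [3; 2, 32, 1, 5].
Convergents (p_i = a_i*p_{i-1} + p_{i-2}, q_i = a_i*q_{i-1} + q_{i-2} with p_{-2}=0, p_{-1}=1, q_{-2}=1, q_{-1}=0), until the denominator exceeds 33:
  i=0: a_0=3, p_0 = 3*1 + 0 = 3, q_0 = 3*0 + 1 = 1.
  i=1: a_1=2, p_1 = 2*3 + 1 = 7, q_1 = 2*1 + 0 = 2.
  i=2: a_2=32, p_2 = 32*7 + 3 = 227, q_2 = 32*2 + 1 = 65.
q_2 = 65 > 33, so the last convergent with denominator <= 33 is p_1/q_1 = 7/2.
The closest fraction with denominator <= 33 is either p_1/q_1 or the intermediate fraction (k*p_1 + p_0)/(k*q_1 + q_0) with the largest k >= 1 whose denominator stays <= 33; these approach x as k grows, and every other convergent or intermediate fraction in range is farther away.
Largest k: floor((33 - q_0)/q_1) = floor((33 - 1)/2) = 16.
That gives (16*7 + 3)/(16*2 + 1) = 115/33.
Compare the errors: |x - 7/2| = |1397*2 - 7*400|/(400*2) = 6/800, and |x - 115/33| = |1397*33 - 115*400|/(400*33) = 101/13200.
Cross-multiplying, 6*13200 = 79200 < 80800 = 101*800, so 6/800 is smaller: the convergent 7/2 is closer to x than 115/33.

7/2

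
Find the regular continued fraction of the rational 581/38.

Run the Euclidean algorithm on 581 and 38; the successive quotients are the partial quotients a_0, a_1, ... (each step inverts the fractional part left over by the previous one):
  581 = 15*38 + 11, so a_0 = 15.
  38 = 3*11 + 5, so a_1 = 3.
  11 = 2*5 + 1, so a_2 = 2.
  5 = 5*1 + 0, so a_3 = 5.
The remainder reaches 0 after 4 divisions, so the expansion has 4 partial quotients, read off in order.

[15; 3, 2, 5]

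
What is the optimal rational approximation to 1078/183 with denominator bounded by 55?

324/55

Expand x = 1078/183 as a continued fraction with the Euclidean algorithm:
  1078 = 5*183 + 163, so a_0 = 5.
  183 = 1*163 + 20, so a_1 = 1.
  163 = 8*20 + 3, so a_2 = 8.
  20 = 6*3 + 2, so a_3 = 6.
  3 = 1*2 + 1, so a_4 = 1.
  2 = 2*1 + 0, so a_5 = 2.
so x = [5; 1, 8, 6, 1, 2].
Convergents (p_i = a_i*p_{i-1} + p_{i-2}, q_i = a_i*q_{i-1} + q_{i-2} with p_{-2}=0, p_{-1}=1, q_{-2}=1, q_{-1}=0), until the denominator exceeds 55:
  i=0: a_0=5, p_0 = 5*1 + 0 = 5, q_0 = 5*0 + 1 = 1.
  i=1: a_1=1, p_1 = 1*5 + 1 = 6, q_1 = 1*1 + 0 = 1.
  i=2: a_2=8, p_2 = 8*6 + 5 = 53, q_2 = 8*1 + 1 = 9.
  i=3: a_3=6, p_3 = 6*53 + 6 = 324, q_3 = 6*9 + 1 = 55.
  i=4: a_4=1, p_4 = 1*324 + 53 = 377, q_4 = 1*55 + 9 = 64.
q_4 = 64 > 55, so the last convergent with denominator <= 55 is p_3/q_3 = 324/55.
The closest fraction with denominator <= 55 is either p_3/q_3 or the intermediate fraction (k*p_3 + p_2)/(k*q_3 + q_2) with the largest k >= 1 whose denominator stays <= 55; these approach x as k grows, and every other convergent or intermediate fraction in range is farther away.
Largest k: floor((55 - q_2)/q_3) = floor((55 - 9)/55) = 0.
Since k = 0, no intermediate fraction beyond p_3/q_3 has denominator <= 55, so the convergent 324/55 is the closest (its error is |1078*55 - 324*183|/(183*55) = 2/10065).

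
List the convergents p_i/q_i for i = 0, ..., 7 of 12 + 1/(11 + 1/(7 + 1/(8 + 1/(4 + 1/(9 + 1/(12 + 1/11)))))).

Using the convergent recurrence p_i = a_i*p_{i-1} + p_{i-2}, q_i = a_i*q_{i-1} + q_{i-2} with p_{-2}=0, p_{-1}=1, q_{-2}=1, q_{-1}=0:
  i=0: a_0=12, p_0 = 12*1 + 0 = 12, q_0 = 12*0 + 1 = 1.
  i=1: a_1=11, p_1 = 11*12 + 1 = 133, q_1 = 11*1 + 0 = 11.
  i=2: a_2=7, p_2 = 7*133 + 12 = 943, q_2 = 7*11 + 1 = 78.
  i=3: a_3=8, p_3 = 8*943 + 133 = 7677, q_3 = 8*78 + 11 = 635.
  i=4: a_4=4, p_4 = 4*7677 + 943 = 31651, q_4 = 4*635 + 78 = 2618.
  i=5: a_5=9, p_5 = 9*31651 + 7677 = 292536, q_5 = 9*2618 + 635 = 24197.
  i=6: a_6=12, p_6 = 12*292536 + 31651 = 3542083, q_6 = 12*24197 + 2618 = 292982.
  i=7: a_7=11, p_7 = 11*3542083 + 292536 = 39255449, q_7 = 11*292982 + 24197 = 3246999.

12/1, 133/11, 943/78, 7677/635, 31651/2618, 292536/24197, 3542083/292982, 39255449/3246999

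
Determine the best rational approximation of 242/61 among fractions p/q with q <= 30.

Expand x = 242/61 as a continued fraction with the Euclidean algorithm:
  242 = 3*61 + 59, so a_0 = 3.
  61 = 1*59 + 2, so a_1 = 1.
  59 = 29*2 + 1, so a_2 = 29.
  2 = 2*1 + 0, so a_3 = 2.
so x = [3; 1, 29, 2].
Convergents (p_i = a_i*p_{i-1} + p_{i-2}, q_i = a_i*q_{i-1} + q_{i-2} with p_{-2}=0, p_{-1}=1, q_{-2}=1, q_{-1}=0), until the denominator exceeds 30:
  i=0: a_0=3, p_0 = 3*1 + 0 = 3, q_0 = 3*0 + 1 = 1.
  i=1: a_1=1, p_1 = 1*3 + 1 = 4, q_1 = 1*1 + 0 = 1.
  i=2: a_2=29, p_2 = 29*4 + 3 = 119, q_2 = 29*1 + 1 = 30.
  i=3: a_3=2, p_3 = 2*119 + 4 = 242, q_3 = 2*30 + 1 = 61.
q_3 = 61 > 30, so the last convergent with denominator <= 30 is p_2/q_2 = 119/30.
The closest fraction with denominator <= 30 is either p_2/q_2 or the intermediate fraction (k*p_2 + p_1)/(k*q_2 + q_1) with the largest k >= 1 whose denominator stays <= 30; these approach x as k grows, and every other convergent or intermediate fraction in range is farther away.
Largest k: floor((30 - q_1)/q_2) = floor((30 - 1)/30) = 0.
Since k = 0, no intermediate fraction beyond p_2/q_2 has denominator <= 30, so the convergent 119/30 is the closest (its error is |242*30 - 119*61|/(61*30) = 1/1830).

119/30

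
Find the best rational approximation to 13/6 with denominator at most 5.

Expand x = 13/6 as a continued fraction with the Euclidean algorithm:
  13 = 2*6 + 1, so a_0 = 2.
  6 = 6*1 + 0, so a_1 = 6.
so x = [2; 6].
Convergents (p_i = a_i*p_{i-1} + p_{i-2}, q_i = a_i*q_{i-1} + q_{i-2} with p_{-2}=0, p_{-1}=1, q_{-2}=1, q_{-1}=0), until the denominator exceeds 5:
  i=0: a_0=2, p_0 = 2*1 + 0 = 2, q_0 = 2*0 + 1 = 1.
  i=1: a_1=6, p_1 = 6*2 + 1 = 13, q_1 = 6*1 + 0 = 6.
q_1 = 6 > 5, so the last convergent with denominator <= 5 is p_0/q_0 = 2/1.
The closest fraction with denominator <= 5 is either p_0/q_0 or the intermediate fraction (k*p_0 + p_{-1})/(k*q_0 + q_{-1}) with the largest k >= 1 whose denominator stays <= 5; these approach x as k grows, and every other convergent or intermediate fraction in range is farther away.
Largest k: floor((5 - q_{-1})/q_0) = floor((5 - 0)/1) = 5 (using the seeds p_{-1} = 1, q_{-1} = 0).
That gives (5*2 + 1)/(5*1 + 0) = 11/5.
Compare the errors: |x - 2/1| = |13*1 - 2*6|/(6*1) = 1/6, and |x - 11/5| = |13*5 - 11*6|/(6*5) = 1/30.
Cross-multiplying, 1*6 = 6 < 30 = 1*30, so 1/30 is smaller: the intermediate fraction 11/5 is closer to x than 2/1.

11/5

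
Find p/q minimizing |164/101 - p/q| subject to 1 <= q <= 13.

Expand x = 164/101 as a continued fraction with the Euclidean algorithm:
  164 = 1*101 + 63, so a_0 = 1.
  101 = 1*63 + 38, so a_1 = 1.
  63 = 1*38 + 25, so a_2 = 1.
  38 = 1*25 + 13, so a_3 = 1.
  25 = 1*13 + 12, so a_4 = 1.
  13 = 1*12 + 1, so a_5 = 1.
  12 = 12*1 + 0, so a_6 = 12.
so x = [1; 1, 1, 1, 1, 1, 12].
Convergents (p_i = a_i*p_{i-1} + p_{i-2}, q_i = a_i*q_{i-1} + q_{i-2} with p_{-2}=0, p_{-1}=1, q_{-2}=1, q_{-1}=0), until the denominator exceeds 13:
  i=0: a_0=1, p_0 = 1*1 + 0 = 1, q_0 = 1*0 + 1 = 1.
  i=1: a_1=1, p_1 = 1*1 + 1 = 2, q_1 = 1*1 + 0 = 1.
  i=2: a_2=1, p_2 = 1*2 + 1 = 3, q_2 = 1*1 + 1 = 2.
  i=3: a_3=1, p_3 = 1*3 + 2 = 5, q_3 = 1*2 + 1 = 3.
  i=4: a_4=1, p_4 = 1*5 + 3 = 8, q_4 = 1*3 + 2 = 5.
  i=5: a_5=1, p_5 = 1*8 + 5 = 13, q_5 = 1*5 + 3 = 8.
  i=6: a_6=12, p_6 = 12*13 + 8 = 164, q_6 = 12*8 + 5 = 101.
q_6 = 101 > 13, so the last convergent with denominator <= 13 is p_5/q_5 = 13/8.
The closest fraction with denominator <= 13 is either p_5/q_5 or the intermediate fraction (k*p_5 + p_4)/(k*q_5 + q_4) with the largest k >= 1 whose denominator stays <= 13; these approach x as k grows, and every other convergent or intermediate fraction in range is farther away.
Largest k: floor((13 - q_4)/q_5) = floor((13 - 5)/8) = 1.
That gives (1*13 + 8)/(1*8 + 5) = 21/13.
Compare the errors: |x - 13/8| = |164*8 - 13*101|/(101*8) = 1/808, and |x - 21/13| = |164*13 - 21*101|/(101*13) = 11/1313.
Cross-multiplying, 1*1313 = 1313 < 8888 = 11*808, so 1/808 is smaller: the convergent 13/8 is closer to x than 21/13.

13/8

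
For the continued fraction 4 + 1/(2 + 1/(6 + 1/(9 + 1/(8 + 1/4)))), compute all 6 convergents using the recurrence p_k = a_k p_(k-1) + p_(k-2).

Using the convergent recurrence p_i = a_i*p_{i-1} + p_{i-2}, q_i = a_i*q_{i-1} + q_{i-2} with p_{-2}=0, p_{-1}=1, q_{-2}=1, q_{-1}=0:
  i=0: a_0=4, p_0 = 4*1 + 0 = 4, q_0 = 4*0 + 1 = 1.
  i=1: a_1=2, p_1 = 2*4 + 1 = 9, q_1 = 2*1 + 0 = 2.
  i=2: a_2=6, p_2 = 6*9 + 4 = 58, q_2 = 6*2 + 1 = 13.
  i=3: a_3=9, p_3 = 9*58 + 9 = 531, q_3 = 9*13 + 2 = 119.
  i=4: a_4=8, p_4 = 8*531 + 58 = 4306, q_4 = 8*119 + 13 = 965.
  i=5: a_5=4, p_5 = 4*4306 + 531 = 17755, q_5 = 4*965 + 119 = 3979.

4/1, 9/2, 58/13, 531/119, 4306/965, 17755/3979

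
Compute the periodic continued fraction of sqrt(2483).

Write x_i = (sqrt(2483) + m_i)/d_i with (m_0, d_0) = (0, 1). a_0 = floor(sqrt(2483)) = 49, since 49^2 = 2401 <= 2483 < 2500 = 50^2.
Iterate m_{i+1} = d_i*a_i - m_i, d_{i+1} = (2483 - m_{i+1}^2)/d_i, a_{i+1} = floor((a_0 + m_{i+1})/d_{i+1}):
  m_1 = 1*49 - 0 = 49, d_1 = (2483 - 49^2)/1 = 82/1 = 82, a_1 = floor((49 + 49)/82) = 1.
  m_2 = 82*1 - 49 = 33, d_2 = (2483 - 33^2)/82 = 1394/82 = 17, a_2 = floor((49 + 33)/17) = 4.
  m_3 = 17*4 - 33 = 35, d_3 = (2483 - 35^2)/17 = 1258/17 = 74, a_3 = floor((49 + 35)/74) = 1.
  m_4 = 74*1 - 35 = 39, d_4 = (2483 - 39^2)/74 = 962/74 = 13, a_4 = floor((49 + 39)/13) = 6.
  m_5 = 13*6 - 39 = 39, d_5 = (2483 - 39^2)/13 = 962/13 = 74, a_5 = floor((49 + 39)/74) = 1.
  m_6 = 74*1 - 39 = 35, d_6 = (2483 - 35^2)/74 = 1258/74 = 17, a_6 = floor((49 + 35)/17) = 4.
  m_7 = 17*4 - 35 = 33, d_7 = (2483 - 33^2)/17 = 1394/17 = 82, a_7 = floor((49 + 33)/82) = 1.
  m_8 = 82*1 - 33 = 49, d_8 = (2483 - 49^2)/82 = 82/82 = 1, a_8 = floor((49 + 49)/1) = 98.
  m_9 = 1*98 - 49 = 49, d_9 = (2483 - 49^2)/1 = 82/1 = 82: (m_9, d_9) = (m_1, d_1) = (49, 82), so from here the quotients repeat a_1, ..., a_8; the period length is 8.
Hence the expansion of sqrt(2483) is a_0 = 49 followed by the repeating block 1, 4, 1, 6, 1, 4, 1, 98 (period 8).

[49; (1, 4, 1, 6, 1, 4, 1, 98)]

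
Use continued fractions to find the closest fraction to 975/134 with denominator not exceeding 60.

Expand x = 975/134 as a continued fraction with the Euclidean algorithm:
  975 = 7*134 + 37, so a_0 = 7.
  134 = 3*37 + 23, so a_1 = 3.
  37 = 1*23 + 14, so a_2 = 1.
  23 = 1*14 + 9, so a_3 = 1.
  14 = 1*9 + 5, so a_4 = 1.
  9 = 1*5 + 4, so a_5 = 1.
  5 = 1*4 + 1, so a_6 = 1.
  4 = 4*1 + 0, so a_7 = 4.
so x = [7; 3, 1, 1, 1, 1, 1, 4].
Convergents (p_i = a_i*p_{i-1} + p_{i-2}, q_i = a_i*q_{i-1} + q_{i-2} with p_{-2}=0, p_{-1}=1, q_{-2}=1, q_{-1}=0), until the denominator exceeds 60:
  i=0: a_0=7, p_0 = 7*1 + 0 = 7, q_0 = 7*0 + 1 = 1.
  i=1: a_1=3, p_1 = 3*7 + 1 = 22, q_1 = 3*1 + 0 = 3.
  i=2: a_2=1, p_2 = 1*22 + 7 = 29, q_2 = 1*3 + 1 = 4.
  i=3: a_3=1, p_3 = 1*29 + 22 = 51, q_3 = 1*4 + 3 = 7.
  i=4: a_4=1, p_4 = 1*51 + 29 = 80, q_4 = 1*7 + 4 = 11.
  i=5: a_5=1, p_5 = 1*80 + 51 = 131, q_5 = 1*11 + 7 = 18.
  i=6: a_6=1, p_6 = 1*131 + 80 = 211, q_6 = 1*18 + 11 = 29.
  i=7: a_7=4, p_7 = 4*211 + 131 = 975, q_7 = 4*29 + 18 = 134.
q_7 = 134 > 60, so the last convergent with denominator <= 60 is p_6/q_6 = 211/29.
The closest fraction with denominator <= 60 is either p_6/q_6 or the intermediate fraction (k*p_6 + p_5)/(k*q_6 + q_5) with the largest k >= 1 whose denominator stays <= 60; these approach x as k grows, and every other convergent or intermediate fraction in range is farther away.
Largest k: floor((60 - q_5)/q_6) = floor((60 - 18)/29) = 1.
That gives (1*211 + 131)/(1*29 + 18) = 342/47.
Compare the errors: |x - 211/29| = |975*29 - 211*134|/(134*29) = 1/3886, and |x - 342/47| = |975*47 - 342*134|/(134*47) = 3/6298.
Cross-multiplying, 1*6298 = 6298 < 11658 = 3*3886, so 1/3886 is smaller: the convergent 211/29 is closer to x than 342/47.

211/29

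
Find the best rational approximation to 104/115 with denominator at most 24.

19/21

Expand x = 104/115 as a continued fraction with the Euclidean algorithm:
  104 = 0*115 + 104, so a_0 = 0.
  115 = 1*104 + 11, so a_1 = 1.
  104 = 9*11 + 5, so a_2 = 9.
  11 = 2*5 + 1, so a_3 = 2.
  5 = 5*1 + 0, so a_4 = 5.
so x = [0; 1, 9, 2, 5].
Convergents (p_i = a_i*p_{i-1} + p_{i-2}, q_i = a_i*q_{i-1} + q_{i-2} with p_{-2}=0, p_{-1}=1, q_{-2}=1, q_{-1}=0), until the denominator exceeds 24:
  i=0: a_0=0, p_0 = 0*1 + 0 = 0, q_0 = 0*0 + 1 = 1.
  i=1: a_1=1, p_1 = 1*0 + 1 = 1, q_1 = 1*1 + 0 = 1.
  i=2: a_2=9, p_2 = 9*1 + 0 = 9, q_2 = 9*1 + 1 = 10.
  i=3: a_3=2, p_3 = 2*9 + 1 = 19, q_3 = 2*10 + 1 = 21.
  i=4: a_4=5, p_4 = 5*19 + 9 = 104, q_4 = 5*21 + 10 = 115.
q_4 = 115 > 24, so the last convergent with denominator <= 24 is p_3/q_3 = 19/21.
The closest fraction with denominator <= 24 is either p_3/q_3 or the intermediate fraction (k*p_3 + p_2)/(k*q_3 + q_2) with the largest k >= 1 whose denominator stays <= 24; these approach x as k grows, and every other convergent or intermediate fraction in range is farther away.
Largest k: floor((24 - q_2)/q_3) = floor((24 - 10)/21) = 0.
Since k = 0, no intermediate fraction beyond p_3/q_3 has denominator <= 24, so the convergent 19/21 is the closest (its error is |104*21 - 19*115|/(115*21) = 1/2415).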